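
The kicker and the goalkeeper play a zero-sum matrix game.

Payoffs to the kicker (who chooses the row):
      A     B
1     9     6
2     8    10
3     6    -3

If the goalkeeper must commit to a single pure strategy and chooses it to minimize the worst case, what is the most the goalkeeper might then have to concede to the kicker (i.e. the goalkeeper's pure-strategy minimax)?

The worst case (largest entry) in each column is A: 9, B: 10.
The best (smallest) of these is 9.

9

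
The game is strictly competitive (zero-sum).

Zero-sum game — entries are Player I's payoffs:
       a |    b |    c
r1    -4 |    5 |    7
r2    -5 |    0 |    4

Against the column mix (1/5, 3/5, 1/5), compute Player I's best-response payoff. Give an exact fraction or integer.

r1: (-4)·(1/5) + (5)·(3/5) + (7)·(1/5) = 18/5.
r2: (-5)·(1/5) + (0)·(3/5) + (4)·(1/5) = -1/5.
The best pure response is r1 with expected payoff 18/5.

18/5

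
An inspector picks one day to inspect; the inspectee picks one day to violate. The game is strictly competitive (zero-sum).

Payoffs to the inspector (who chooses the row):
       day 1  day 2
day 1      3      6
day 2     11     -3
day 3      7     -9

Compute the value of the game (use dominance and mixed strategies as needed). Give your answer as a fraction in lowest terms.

Row day 3 is strictly dominated by row day 2, so the inspector never plays it.
The remaining 2×2 game on (day 1, day 2) × (day 1, day 2) has no saddle point. Let the inspector play day 1 with probability p; indifference gives 3p + 11(1−p) = 6p − 3(1−p), so p = 14/17.
Similarly the inspectee's optimal q on day 1 is 9/17, and the value is 3·(9/17) + (6)·(8/17) = 75/17.

75/17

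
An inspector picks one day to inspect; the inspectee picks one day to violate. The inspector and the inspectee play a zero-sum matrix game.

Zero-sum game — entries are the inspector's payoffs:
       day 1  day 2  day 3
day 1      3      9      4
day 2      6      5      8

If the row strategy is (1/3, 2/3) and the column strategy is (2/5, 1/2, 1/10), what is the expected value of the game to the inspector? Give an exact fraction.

35/6

Against (2/5, 1/2, 1/10), each row's expected payoff is day 1: 61/10; day 2: 57/10.
Taking the (1/3, 2/3)-weighted average: (1/3)·(61/10) + (2/3)·(57/10) = 35/6.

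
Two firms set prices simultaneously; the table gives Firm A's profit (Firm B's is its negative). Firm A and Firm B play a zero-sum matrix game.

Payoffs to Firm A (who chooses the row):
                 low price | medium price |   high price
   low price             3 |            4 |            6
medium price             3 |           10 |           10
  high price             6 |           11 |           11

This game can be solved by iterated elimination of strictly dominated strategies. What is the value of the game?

Column medium price is strictly dominated by low price for Firm B (3<4, 3<10, 6<11); eliminate medium price.
Row low price is strictly dominated by row high price (6>3, 11>6); eliminate low price.
Row medium price is strictly dominated by row high price (6>3, 11>10); eliminate medium price.
Column high price is strictly dominated by low price for Firm B (6<11); eliminate high price.
Only (high price, low price) remains, with payoff 6.

6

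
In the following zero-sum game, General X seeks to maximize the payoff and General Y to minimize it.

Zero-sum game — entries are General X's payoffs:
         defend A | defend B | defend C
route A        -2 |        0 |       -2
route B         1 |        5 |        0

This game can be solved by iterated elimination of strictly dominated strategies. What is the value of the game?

Column defend B is strictly dominated by defend A for General Y (-2<0, 1<5); eliminate defend B.
Row route A is strictly dominated by row route B (1>-2, 0>-2); eliminate route A.
Column defend A is strictly dominated by defend C for General Y (0<1); eliminate defend A.
Only (route B, defend C) remains, with payoff 0.

0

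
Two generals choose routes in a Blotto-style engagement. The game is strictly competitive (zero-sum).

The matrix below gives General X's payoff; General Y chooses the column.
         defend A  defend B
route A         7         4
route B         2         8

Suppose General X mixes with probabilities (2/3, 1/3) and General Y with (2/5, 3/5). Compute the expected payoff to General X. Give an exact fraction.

16/3

Against (2/5, 3/5), each row's expected payoff is route A: 26/5; route B: 28/5.
Taking the (2/3, 1/3)-weighted average: (2/3)·(26/5) + (1/3)·(28/5) = 16/3.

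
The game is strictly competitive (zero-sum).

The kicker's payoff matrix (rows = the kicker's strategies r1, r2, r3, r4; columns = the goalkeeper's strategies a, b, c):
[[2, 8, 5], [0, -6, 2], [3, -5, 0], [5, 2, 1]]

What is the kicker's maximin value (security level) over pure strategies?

The worst-case payoff for each row is r1: 2, r2: -6, r3: -5, r4: 1.
The best of these is 2.

2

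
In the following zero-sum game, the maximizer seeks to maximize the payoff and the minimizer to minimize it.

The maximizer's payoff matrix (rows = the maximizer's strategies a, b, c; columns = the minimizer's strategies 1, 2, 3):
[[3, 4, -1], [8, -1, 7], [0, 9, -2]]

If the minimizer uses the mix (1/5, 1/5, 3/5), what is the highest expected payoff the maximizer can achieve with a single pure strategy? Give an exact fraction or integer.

28/5

a: (3)·(1/5) + (4)·(1/5) + (-1)·(3/5) = 4/5.
b: (8)·(1/5) + (-1)·(1/5) + (7)·(3/5) = 28/5.
c: (0)·(1/5) + (9)·(1/5) + (-2)·(3/5) = 3/5.
The best pure response is b with expected payoff 28/5.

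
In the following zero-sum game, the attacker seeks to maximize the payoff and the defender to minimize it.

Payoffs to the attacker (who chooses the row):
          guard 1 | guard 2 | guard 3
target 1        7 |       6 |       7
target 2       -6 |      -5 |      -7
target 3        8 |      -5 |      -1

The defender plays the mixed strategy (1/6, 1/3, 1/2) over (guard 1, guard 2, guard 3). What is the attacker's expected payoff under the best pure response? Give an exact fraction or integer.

20/3

target 1: (7)·(1/6) + (6)·(1/3) + (7)·(1/2) = 20/3.
target 2: (-6)·(1/6) + (-5)·(1/3) + (-7)·(1/2) = -37/6.
target 3: (8)·(1/6) + (-5)·(1/3) + (-1)·(1/2) = -5/6.
The best pure response is target 1 with expected payoff 20/3.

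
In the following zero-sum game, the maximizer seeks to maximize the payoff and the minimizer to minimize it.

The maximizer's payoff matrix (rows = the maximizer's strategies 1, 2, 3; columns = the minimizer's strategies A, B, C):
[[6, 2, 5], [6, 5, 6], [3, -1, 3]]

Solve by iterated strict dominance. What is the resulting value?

Row 3 is strictly dominated by row 1 (6>3, 2>-1, 5>3); eliminate 3.
Column C is strictly dominated by B for the minimizer (2<5, 5<6); eliminate C.
Column A is strictly dominated by B for the minimizer (2<6, 5<6); eliminate A.
Row 1 is strictly dominated by row 2 (5>2); eliminate 1.
Only (2, B) remains, with payoff 5.

5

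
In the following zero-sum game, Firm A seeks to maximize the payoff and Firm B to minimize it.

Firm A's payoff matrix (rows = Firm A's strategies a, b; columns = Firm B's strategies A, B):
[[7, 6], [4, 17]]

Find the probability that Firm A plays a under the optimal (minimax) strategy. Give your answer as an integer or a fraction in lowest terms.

13/14

Row minima are 6 and 4, so Firm A's maximin is 6; column maxima are 7 and 17, so Firm B's minimax is 7. These differ, so the equilibrium is in mixed strategies.
Let Firm A play a with probability p. Firm B is indifferent when 7p + 4(1−p) = 6p + 17(1−p), giving p = 13/14.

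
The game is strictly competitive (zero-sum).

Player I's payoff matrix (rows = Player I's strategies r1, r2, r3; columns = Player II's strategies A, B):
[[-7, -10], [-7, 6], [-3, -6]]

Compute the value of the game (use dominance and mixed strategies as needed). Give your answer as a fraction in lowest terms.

-15/4

Row r1 is strictly dominated by row r3, so Player I never plays it.
The remaining 2×2 game on (r2, r3) × (A, B) has no saddle point. Let Player I play r2 with probability p; indifference gives −7p − 3(1−p) = 6p − 6(1−p), so p = 3/16.
Similarly Player II's optimal q on A is 3/4, and the value is -7·(3/4) + (6)·(1/4) = -15/4.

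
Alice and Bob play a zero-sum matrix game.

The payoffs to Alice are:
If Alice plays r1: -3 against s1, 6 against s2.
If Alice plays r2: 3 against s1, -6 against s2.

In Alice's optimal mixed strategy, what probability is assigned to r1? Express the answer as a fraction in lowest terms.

1/2

Row minima are -3 and -6, so Alice's maximin is -3; column maxima are 3 and 6, so Bob's minimax is 3. These differ, so the equilibrium is in mixed strategies.
Let Alice play r1 with probability p. Bob is indifferent when −3p + 3(1−p) = 6p − 6(1−p), giving p = 1/2.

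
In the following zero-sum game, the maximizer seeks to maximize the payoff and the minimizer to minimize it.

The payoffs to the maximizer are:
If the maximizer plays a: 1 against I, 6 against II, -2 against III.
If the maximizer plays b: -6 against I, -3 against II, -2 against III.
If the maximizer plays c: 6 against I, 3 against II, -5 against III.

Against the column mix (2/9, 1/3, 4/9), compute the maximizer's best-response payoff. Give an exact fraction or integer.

a: (1)·(2/9) + (6)·(1/3) + (-2)·(4/9) = 4/3.
b: (-6)·(2/9) + (-3)·(1/3) + (-2)·(4/9) = -29/9.
c: (6)·(2/9) + (3)·(1/3) + (-5)·(4/9) = 1/9.
The best pure response is a with expected payoff 4/3.

4/3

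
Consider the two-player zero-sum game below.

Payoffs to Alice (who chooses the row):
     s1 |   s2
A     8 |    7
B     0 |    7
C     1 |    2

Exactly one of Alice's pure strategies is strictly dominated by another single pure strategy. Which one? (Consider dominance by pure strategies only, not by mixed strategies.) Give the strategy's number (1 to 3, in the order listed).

3

Compare C with A: 8 > 1, 7 > 2.
So A strictly dominates C for Alice; C is strictly dominated.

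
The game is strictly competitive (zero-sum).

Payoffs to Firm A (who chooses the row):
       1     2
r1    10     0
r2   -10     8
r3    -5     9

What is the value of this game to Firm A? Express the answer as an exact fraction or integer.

15/4

Row r2 is strictly dominated by row r3, so Firm A never plays it.
The remaining 2×2 game on (r1, r3) × (1, 2) has no saddle point. Let Firm A play r1 with probability p; indifference gives 10p − 5(1−p) = 9(1−p), so p = 7/12.
Similarly Firm B's optimal q on 1 is 3/8, and the value is 10·(3/8) + (0)·(5/8) = 15/4.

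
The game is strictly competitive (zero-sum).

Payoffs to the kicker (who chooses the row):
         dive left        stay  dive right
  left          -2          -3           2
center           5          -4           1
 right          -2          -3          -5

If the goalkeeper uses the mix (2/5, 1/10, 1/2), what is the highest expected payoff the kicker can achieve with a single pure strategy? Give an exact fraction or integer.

left: (-2)·(2/5) + (-3)·(1/10) + (2)·(1/2) = -1/10.
center: (5)·(2/5) + (-4)·(1/10) + (1)·(1/2) = 21/10.
right: (-2)·(2/5) + (-3)·(1/10) + (-5)·(1/2) = -18/5.
The best pure response is center with expected payoff 21/10.

21/10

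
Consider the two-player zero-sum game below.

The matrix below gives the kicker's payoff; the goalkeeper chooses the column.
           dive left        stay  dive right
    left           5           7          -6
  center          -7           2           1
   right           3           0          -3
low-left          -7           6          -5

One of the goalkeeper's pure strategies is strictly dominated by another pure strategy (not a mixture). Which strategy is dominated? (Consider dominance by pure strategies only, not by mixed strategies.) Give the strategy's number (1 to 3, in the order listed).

The goalkeeper prefers columns that give the kicker less. Compare stay with dive right: -6 < 7, 1 < 2, -3 < 0, -5 < 6.
So dive right strictly dominates stay for the goalkeeper; stay is strictly dominated.

2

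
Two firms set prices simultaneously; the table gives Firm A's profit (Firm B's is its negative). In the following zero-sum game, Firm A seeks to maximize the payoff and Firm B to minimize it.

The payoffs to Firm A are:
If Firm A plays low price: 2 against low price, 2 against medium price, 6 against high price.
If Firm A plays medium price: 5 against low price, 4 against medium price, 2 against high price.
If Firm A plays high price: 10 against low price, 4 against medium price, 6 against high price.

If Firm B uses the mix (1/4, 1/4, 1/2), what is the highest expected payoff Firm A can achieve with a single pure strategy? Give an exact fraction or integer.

low price: (2)·(1/4) + (2)·(1/4) + (6)·(1/2) = 4.
medium price: (5)·(1/4) + (4)·(1/4) + (2)·(1/2) = 13/4.
high price: (10)·(1/4) + (4)·(1/4) + (6)·(1/2) = 13/2.
The best pure response is high price with expected payoff 13/2.

13/2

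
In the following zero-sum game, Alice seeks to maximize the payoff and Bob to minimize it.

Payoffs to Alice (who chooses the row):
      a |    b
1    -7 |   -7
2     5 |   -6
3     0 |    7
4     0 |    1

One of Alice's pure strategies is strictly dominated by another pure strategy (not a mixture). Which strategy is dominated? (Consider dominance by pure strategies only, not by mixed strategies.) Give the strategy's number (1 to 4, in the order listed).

1

Compare 1 with 2: 5 > -7, -6 > -7.
So 2 strictly dominates 1 for Alice; 1 is strictly dominated.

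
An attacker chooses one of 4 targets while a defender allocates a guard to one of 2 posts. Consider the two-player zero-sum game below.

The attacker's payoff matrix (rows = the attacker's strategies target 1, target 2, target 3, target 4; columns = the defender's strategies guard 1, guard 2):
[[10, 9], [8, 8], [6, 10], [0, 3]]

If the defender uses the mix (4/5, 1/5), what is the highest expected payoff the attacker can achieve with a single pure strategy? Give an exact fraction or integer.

49/5

target 1: (10)·(4/5) + (9)·(1/5) = 49/5.
target 2: (8)·(4/5) + (8)·(1/5) = 8.
target 3: (6)·(4/5) + (10)·(1/5) = 34/5.
target 4: (0)·(4/5) + (3)·(1/5) = 3/5.
The best pure response is target 1 with expected payoff 49/5.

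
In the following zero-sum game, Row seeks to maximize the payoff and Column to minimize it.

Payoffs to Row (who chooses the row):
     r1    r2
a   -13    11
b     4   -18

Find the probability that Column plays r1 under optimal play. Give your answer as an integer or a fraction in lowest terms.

29/46

Row minima are -13 and -18, so Row's maximin is -13; column maxima are 4 and 11, so Column's minimax is 4. These differ, so the equilibrium is in mixed strategies.
Let Column play r1 with probability q. Row is indifferent when −13q + 11(1−q) = 4q − 18(1−q), giving q = 29/46.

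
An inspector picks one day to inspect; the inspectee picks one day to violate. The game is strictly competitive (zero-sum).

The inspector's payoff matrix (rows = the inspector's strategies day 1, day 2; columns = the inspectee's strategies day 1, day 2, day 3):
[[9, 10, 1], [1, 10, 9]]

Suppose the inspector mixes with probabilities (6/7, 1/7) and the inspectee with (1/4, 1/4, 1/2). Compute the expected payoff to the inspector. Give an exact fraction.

Against (1/4, 1/4, 1/2), each row's expected payoff is day 1: 21/4; day 2: 29/4.
Taking the (6/7, 1/7)-weighted average: (6/7)·(21/4) + (1/7)·(29/4) = 155/28.

155/28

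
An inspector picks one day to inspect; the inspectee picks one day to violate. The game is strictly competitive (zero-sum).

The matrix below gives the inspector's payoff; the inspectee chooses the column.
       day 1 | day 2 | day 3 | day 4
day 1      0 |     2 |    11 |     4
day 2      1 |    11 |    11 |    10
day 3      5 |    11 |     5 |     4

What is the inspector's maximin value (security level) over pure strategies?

4

The worst-case payoff for each row is day 1: 0, day 2: 1, day 3: 4.
The best of these is 4.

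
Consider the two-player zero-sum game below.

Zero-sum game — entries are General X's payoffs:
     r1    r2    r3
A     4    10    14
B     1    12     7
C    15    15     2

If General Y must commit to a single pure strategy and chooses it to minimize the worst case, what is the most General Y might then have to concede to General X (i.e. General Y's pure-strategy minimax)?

The worst case (largest entry) in each column is r1: 15, r2: 15, r3: 14.
The best (smallest) of these is 14.

14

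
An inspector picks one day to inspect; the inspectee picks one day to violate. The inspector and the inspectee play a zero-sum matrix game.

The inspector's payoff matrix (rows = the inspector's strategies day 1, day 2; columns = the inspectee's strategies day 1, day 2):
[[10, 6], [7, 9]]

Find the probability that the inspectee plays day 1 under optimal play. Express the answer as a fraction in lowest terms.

1/2

Row minima are 6 and 7, so the inspector's maximin is 7; column maxima are 10 and 9, so the inspectee's minimax is 9. These differ, so the equilibrium is in mixed strategies.
Let the inspectee play day 1 with probability q. The inspector is indifferent when 10q + 6(1−q) = 7q + 9(1−q), giving q = 1/2.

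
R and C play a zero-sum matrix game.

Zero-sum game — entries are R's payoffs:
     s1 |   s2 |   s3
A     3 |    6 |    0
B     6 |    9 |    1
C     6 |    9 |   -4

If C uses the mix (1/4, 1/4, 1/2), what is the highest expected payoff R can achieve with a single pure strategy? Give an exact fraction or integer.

A: (3)·(1/4) + (6)·(1/4) + (0)·(1/2) = 9/4.
B: (6)·(1/4) + (9)·(1/4) + (1)·(1/2) = 17/4.
C: (6)·(1/4) + (9)·(1/4) + (-4)·(1/2) = 7/4.
The best pure response is B with expected payoff 17/4.

17/4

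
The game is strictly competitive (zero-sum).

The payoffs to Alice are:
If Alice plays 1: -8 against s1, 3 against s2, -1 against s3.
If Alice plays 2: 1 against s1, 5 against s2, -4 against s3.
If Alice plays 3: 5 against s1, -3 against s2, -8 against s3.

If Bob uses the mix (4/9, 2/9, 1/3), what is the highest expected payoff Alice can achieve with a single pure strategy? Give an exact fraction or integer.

2/9

1: (-8)·(4/9) + (3)·(2/9) + (-1)·(1/3) = -29/9.
2: (1)·(4/9) + (5)·(2/9) + (-4)·(1/3) = 2/9.
3: (5)·(4/9) + (-3)·(2/9) + (-8)·(1/3) = -10/9.
The best pure response is 2 with expected payoff 2/9.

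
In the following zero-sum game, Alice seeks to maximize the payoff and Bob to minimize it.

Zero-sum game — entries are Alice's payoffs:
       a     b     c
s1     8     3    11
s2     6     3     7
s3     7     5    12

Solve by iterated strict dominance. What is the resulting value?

Row s2 is strictly dominated by row s3 (7>6, 5>3, 12>7); eliminate s2.
Column a is strictly dominated by b for Bob (3<8, 5<7); eliminate a.
Column c is strictly dominated by b for Bob (3<11, 5<12); eliminate c.
Row s1 is strictly dominated by row s3 (5>3); eliminate s1.
Only (s3, b) remains, with payoff 5.

5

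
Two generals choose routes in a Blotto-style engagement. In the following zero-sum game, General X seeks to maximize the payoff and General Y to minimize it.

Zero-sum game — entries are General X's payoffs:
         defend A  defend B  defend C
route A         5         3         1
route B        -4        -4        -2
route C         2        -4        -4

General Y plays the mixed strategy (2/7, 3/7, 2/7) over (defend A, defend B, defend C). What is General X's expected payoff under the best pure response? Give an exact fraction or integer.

3

route A: (5)·(2/7) + (3)·(3/7) + (1)·(2/7) = 3.
route B: (-4)·(2/7) + (-4)·(3/7) + (-2)·(2/7) = -24/7.
route C: (2)·(2/7) + (-4)·(3/7) + (-4)·(2/7) = -16/7.
The best pure response is route A with expected payoff 3.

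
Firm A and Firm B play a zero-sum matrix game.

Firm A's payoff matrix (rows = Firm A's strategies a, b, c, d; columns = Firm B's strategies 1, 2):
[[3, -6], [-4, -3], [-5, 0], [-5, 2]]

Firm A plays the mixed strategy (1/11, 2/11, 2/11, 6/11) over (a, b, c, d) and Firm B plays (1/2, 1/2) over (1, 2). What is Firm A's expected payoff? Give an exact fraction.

Against (1/2, 1/2), each row's expected payoff is a: -3/2; b: -7/2; c: -5/2; d: -3/2.
Taking the (1/11, 2/11, 2/11, 6/11)-weighted average: (1/11)·(-3/2) + (2/11)·(-7/2) + (2/11)·(-5/2) + (6/11)·(-3/2) = -45/22.

-45/22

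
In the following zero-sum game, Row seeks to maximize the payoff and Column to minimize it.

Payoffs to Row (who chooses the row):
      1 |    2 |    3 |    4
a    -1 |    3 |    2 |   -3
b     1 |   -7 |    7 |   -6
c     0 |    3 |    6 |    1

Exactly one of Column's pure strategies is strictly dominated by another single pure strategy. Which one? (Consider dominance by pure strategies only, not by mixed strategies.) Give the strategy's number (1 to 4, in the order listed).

3

Column prefers columns that give Row less. Compare 3 with 1: -1 < 2, 1 < 7, 0 < 6.
So 1 strictly dominates 3 for Column; 3 is strictly dominated.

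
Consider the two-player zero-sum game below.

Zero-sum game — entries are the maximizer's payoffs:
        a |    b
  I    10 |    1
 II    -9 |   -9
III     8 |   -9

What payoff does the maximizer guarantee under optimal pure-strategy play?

1

Row minima: 1, -9, -9 → the maximizer's maximin is 1.
Column maxima: 10, 1 → the minimizer's minimax is 1.
They coincide at (I, b), so the value is 1.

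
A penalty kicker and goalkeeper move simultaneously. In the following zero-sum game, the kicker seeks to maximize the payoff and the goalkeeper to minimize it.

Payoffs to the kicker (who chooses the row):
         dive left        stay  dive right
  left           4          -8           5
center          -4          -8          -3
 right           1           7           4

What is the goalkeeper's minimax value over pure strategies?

The worst case (largest entry) in each column is dive left: 4, stay: 7, dive right: 5.
The best (smallest) of these is 4.

4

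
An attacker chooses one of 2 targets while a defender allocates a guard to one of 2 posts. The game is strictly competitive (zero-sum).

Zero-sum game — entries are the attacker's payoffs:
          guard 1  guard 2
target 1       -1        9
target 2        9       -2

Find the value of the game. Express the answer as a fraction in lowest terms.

Row minima are -1 and -2, so the attacker's maximin is -1; column maxima are 9 and 9, so the defender's minimax is 9. These differ, so the equilibrium is in mixed strategies.
Let the attacker play target 1 with probability p. The defender is indifferent when −p + 9(1−p) = 9p − 2(1−p), giving p = 11/21.
Let the defender play guard 1 with probability q. The attacker is indifferent when −q + 9(1−q) = 9q − 2(1−q), giving q = 11/21.
The value is -1·(11/21) + (9)·(10/21) = 79/21.

79/21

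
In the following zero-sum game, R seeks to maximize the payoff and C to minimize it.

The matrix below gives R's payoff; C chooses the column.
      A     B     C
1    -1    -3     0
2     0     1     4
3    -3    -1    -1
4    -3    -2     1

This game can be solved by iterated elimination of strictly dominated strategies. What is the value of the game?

0

Column C is strictly dominated by A for C (-1<0, 0<4, -3<-1, -3<1); eliminate C.
Row 3 is strictly dominated by row 2 (0>-3, 1>-1); eliminate 3.
Row 4 is strictly dominated by row 2 (0>-3, 1>-2); eliminate 4.
Row 1 is strictly dominated by row 2 (0>-1, 1>-3); eliminate 1.
Column B is strictly dominated by A for C (0<1); eliminate B.
Only (2, A) remains, with payoff 0.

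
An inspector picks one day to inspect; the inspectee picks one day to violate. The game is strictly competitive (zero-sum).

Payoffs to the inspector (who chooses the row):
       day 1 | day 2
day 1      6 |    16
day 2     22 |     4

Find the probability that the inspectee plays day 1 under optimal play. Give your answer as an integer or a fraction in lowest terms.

3/7

Row minima are 6 and 4, so the inspector's maximin is 6; column maxima are 22 and 16, so the inspectee's minimax is 16. These differ, so the equilibrium is in mixed strategies.
Let the inspectee play day 1 with probability q. The inspector is indifferent when 6q + 16(1−q) = 22q + 4(1−q), giving q = 3/7.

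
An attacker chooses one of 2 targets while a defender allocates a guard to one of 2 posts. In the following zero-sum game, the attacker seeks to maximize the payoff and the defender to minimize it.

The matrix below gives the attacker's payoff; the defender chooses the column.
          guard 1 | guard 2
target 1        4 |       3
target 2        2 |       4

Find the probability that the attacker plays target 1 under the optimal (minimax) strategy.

Row minima are 3 and 2, so the attacker's maximin is 3; column maxima are 4 and 4, so the defender's minimax is 4. These differ, so the equilibrium is in mixed strategies.
Let the attacker play target 1 with probability p. The defender is indifferent when 4p + 2(1−p) = 3p + 4(1−p), giving p = 2/3.

2/3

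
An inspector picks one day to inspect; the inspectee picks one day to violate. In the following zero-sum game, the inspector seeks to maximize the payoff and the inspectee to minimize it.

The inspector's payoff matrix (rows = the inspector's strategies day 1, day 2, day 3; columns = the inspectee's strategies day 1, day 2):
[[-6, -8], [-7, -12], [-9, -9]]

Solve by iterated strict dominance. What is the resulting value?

Row day 3 is strictly dominated by row day 1 (-6>-9, -8>-9); eliminate day 3.
Row day 2 is strictly dominated by row day 1 (-6>-7, -8>-12); eliminate day 2.
Column day 1 is strictly dominated by day 2 for the inspectee (-8<-6); eliminate day 1.
Only (day 1, day 2) remains, with payoff -8.

-8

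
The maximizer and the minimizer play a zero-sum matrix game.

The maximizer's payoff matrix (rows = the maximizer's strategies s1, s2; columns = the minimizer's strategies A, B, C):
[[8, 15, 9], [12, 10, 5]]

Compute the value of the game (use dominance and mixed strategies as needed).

17/2

Column B is strictly dominated by C for the minimizer (it gives the maximizer more in every row).
The remaining 2×2 game on (s1, s2) × (A, C) has no saddle point. Let the maximizer play s1 with probability p; indifference gives 8p + 12(1−p) = 9p + 5(1−p), so p = 7/8.
Similarly the minimizer's optimal q on A is 1/2, and the value is 8·(1/2) + (9)·(1/2) = 17/2.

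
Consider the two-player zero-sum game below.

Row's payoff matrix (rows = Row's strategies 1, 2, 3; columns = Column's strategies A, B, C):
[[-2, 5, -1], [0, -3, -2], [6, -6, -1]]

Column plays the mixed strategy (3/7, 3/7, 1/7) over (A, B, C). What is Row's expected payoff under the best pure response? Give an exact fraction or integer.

8/7

1: (-2)·(3/7) + (5)·(3/7) + (-1)·(1/7) = 8/7.
2: (0)·(3/7) + (-3)·(3/7) + (-2)·(1/7) = -11/7.
3: (6)·(3/7) + (-6)·(3/7) + (-1)·(1/7) = -1/7.
The best pure response is 1 with expected payoff 8/7.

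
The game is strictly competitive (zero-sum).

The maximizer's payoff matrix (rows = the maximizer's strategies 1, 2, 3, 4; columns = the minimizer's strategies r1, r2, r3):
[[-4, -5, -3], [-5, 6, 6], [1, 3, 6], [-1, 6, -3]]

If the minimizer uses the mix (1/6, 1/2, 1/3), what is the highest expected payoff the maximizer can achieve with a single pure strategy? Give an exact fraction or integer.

1: (-4)·(1/6) + (-5)·(1/2) + (-3)·(1/3) = -25/6.
2: (-5)·(1/6) + (6)·(1/2) + (6)·(1/3) = 25/6.
3: (1)·(1/6) + (3)·(1/2) + (6)·(1/3) = 11/3.
4: (-1)·(1/6) + (6)·(1/2) + (-3)·(1/3) = 11/6.
The best pure response is 2 with expected payoff 25/6.

25/6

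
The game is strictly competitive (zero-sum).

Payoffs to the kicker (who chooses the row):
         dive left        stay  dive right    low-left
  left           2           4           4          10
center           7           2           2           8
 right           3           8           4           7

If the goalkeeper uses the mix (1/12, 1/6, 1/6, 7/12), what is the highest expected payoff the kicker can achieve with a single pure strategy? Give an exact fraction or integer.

left: (2)·(1/12) + (4)·(1/6) + (4)·(1/6) + (10)·(7/12) = 22/3.
center: (7)·(1/12) + (2)·(1/6) + (2)·(1/6) + (8)·(7/12) = 71/12.
right: (3)·(1/12) + (8)·(1/6) + (4)·(1/6) + (7)·(7/12) = 19/3.
The best pure response is left with expected payoff 22/3.

22/3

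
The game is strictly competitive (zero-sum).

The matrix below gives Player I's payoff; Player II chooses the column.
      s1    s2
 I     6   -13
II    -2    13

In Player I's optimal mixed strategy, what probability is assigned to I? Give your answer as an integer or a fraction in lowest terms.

15/34

Row minima are -13 and -2, so Player I's maximin is -2; column maxima are 6 and 13, so Player II's minimax is 6. These differ, so the equilibrium is in mixed strategies.
Let Player I play I with probability p. Player II is indifferent when 6p − 2(1−p) = −13p + 13(1−p), giving p = 15/34.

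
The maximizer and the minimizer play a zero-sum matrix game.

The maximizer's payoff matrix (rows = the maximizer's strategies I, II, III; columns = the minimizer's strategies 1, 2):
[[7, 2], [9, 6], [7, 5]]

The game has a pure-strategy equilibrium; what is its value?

Row minima: 2, 6, 5 → the maximizer's maximin is 6.
Column maxima: 9, 6 → the minimizer's minimax is 6.
They coincide at (II, 2), so the value is 6.

6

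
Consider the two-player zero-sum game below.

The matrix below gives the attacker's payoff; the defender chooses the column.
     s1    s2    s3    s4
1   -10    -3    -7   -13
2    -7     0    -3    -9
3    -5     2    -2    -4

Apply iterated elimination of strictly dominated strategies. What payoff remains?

Column s2 is strictly dominated by s1 for the defender (-10<-3, -7<0, -5<2); eliminate s2.
Row 1 is strictly dominated by row 2 (-7>-10, -3>-7, -9>-13); eliminate 1.
Column s3 is strictly dominated by s1 for the defender (-7<-3, -5<-2); eliminate s3.
Row 2 is strictly dominated by row 3 (-5>-7, -4>-9); eliminate 2.
Column s4 is strictly dominated by s1 for the defender (-5<-4); eliminate s4.
Only (3, s1) remains, with payoff -5.

-5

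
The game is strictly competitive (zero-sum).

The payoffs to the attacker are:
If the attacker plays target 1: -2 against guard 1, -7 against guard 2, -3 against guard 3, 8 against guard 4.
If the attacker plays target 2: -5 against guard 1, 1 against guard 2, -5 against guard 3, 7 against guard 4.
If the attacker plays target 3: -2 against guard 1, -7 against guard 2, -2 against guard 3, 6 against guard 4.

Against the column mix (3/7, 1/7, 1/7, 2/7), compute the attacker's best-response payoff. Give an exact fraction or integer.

target 1: (-2)·(3/7) + (-7)·(1/7) + (-3)·(1/7) + (8)·(2/7) = 0.
target 2: (-5)·(3/7) + (1)·(1/7) + (-5)·(1/7) + (7)·(2/7) = -5/7.
target 3: (-2)·(3/7) + (-7)·(1/7) + (-2)·(1/7) + (6)·(2/7) = -3/7.
The best pure response is target 1 with expected payoff 0.

0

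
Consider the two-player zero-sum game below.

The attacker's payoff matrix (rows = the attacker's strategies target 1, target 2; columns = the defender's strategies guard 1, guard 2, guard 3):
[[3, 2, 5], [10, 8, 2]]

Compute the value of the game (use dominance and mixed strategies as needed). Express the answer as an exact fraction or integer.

Column guard 1 is strictly dominated by guard 2 for the defender (it gives the attacker more in every row).
The remaining 2×2 game on (target 1, target 2) × (guard 2, guard 3) has no saddle point. Let the attacker play target 1 with probability p; indifference gives 2p + 8(1−p) = 5p + 2(1−p), so p = 2/3.
Similarly the defender's optimal q on guard 2 is 1/3, and the value is 2·(1/3) + (5)·(2/3) = 4.

4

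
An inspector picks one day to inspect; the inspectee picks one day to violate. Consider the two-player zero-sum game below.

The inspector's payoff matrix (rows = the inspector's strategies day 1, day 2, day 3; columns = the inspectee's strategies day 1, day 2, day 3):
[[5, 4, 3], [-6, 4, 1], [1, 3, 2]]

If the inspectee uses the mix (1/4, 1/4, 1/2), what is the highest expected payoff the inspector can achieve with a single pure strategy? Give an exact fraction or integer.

15/4

day 1: (5)·(1/4) + (4)·(1/4) + (3)·(1/2) = 15/4.
day 2: (-6)·(1/4) + (4)·(1/4) + (1)·(1/2) = 0.
day 3: (1)·(1/4) + (3)·(1/4) + (2)·(1/2) = 2.
The best pure response is day 1 with expected payoff 15/4.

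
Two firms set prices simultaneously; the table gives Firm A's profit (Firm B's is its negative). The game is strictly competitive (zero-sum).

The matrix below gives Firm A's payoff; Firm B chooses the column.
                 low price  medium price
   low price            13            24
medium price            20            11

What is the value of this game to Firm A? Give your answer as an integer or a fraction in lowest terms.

Row minima are 13 and 11, so Firm A's maximin is 13; column maxima are 20 and 24, so Firm B's minimax is 20. These differ, so the equilibrium is in mixed strategies.
Let Firm A play low price with probability p. Firm B is indifferent when 13p + 20(1−p) = 24p + 11(1−p), giving p = 9/20.
Let Firm B play low price with probability q. Firm A is indifferent when 13q + 24(1−q) = 20q + 11(1−q), giving q = 13/20.
The value is 13·(13/20) + (24)·(7/20) = 337/20.

337/20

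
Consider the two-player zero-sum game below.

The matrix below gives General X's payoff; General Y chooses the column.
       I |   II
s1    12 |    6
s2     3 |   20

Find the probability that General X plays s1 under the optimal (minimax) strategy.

Row minima are 6 and 3, so General X's maximin is 6; column maxima are 12 and 20, so General Y's minimax is 12. These differ, so the equilibrium is in mixed strategies.
Let General X play s1 with probability p. General Y is indifferent when 12p + 3(1−p) = 6p + 20(1−p), giving p = 17/23.

17/23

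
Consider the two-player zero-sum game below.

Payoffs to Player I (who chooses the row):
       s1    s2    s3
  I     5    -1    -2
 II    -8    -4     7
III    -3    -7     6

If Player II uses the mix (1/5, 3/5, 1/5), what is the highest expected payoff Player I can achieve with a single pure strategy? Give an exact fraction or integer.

I: (5)·(1/5) + (-1)·(3/5) + (-2)·(1/5) = 0.
II: (-8)·(1/5) + (-4)·(3/5) + (7)·(1/5) = -13/5.
III: (-3)·(1/5) + (-7)·(3/5) + (6)·(1/5) = -18/5.
The best pure response is I with expected payoff 0.

0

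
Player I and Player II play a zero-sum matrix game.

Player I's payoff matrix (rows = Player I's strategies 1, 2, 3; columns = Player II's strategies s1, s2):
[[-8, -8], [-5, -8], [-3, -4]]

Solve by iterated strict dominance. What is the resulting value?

Row 2 is strictly dominated by row 3 (-3>-5, -4>-8); eliminate 2.
Row 1 is strictly dominated by row 3 (-3>-8, -4>-8); eliminate 1.
Column s1 is strictly dominated by s2 for Player II (-4<-3); eliminate s1.
Only (3, s2) remains, with payoff -4.

-4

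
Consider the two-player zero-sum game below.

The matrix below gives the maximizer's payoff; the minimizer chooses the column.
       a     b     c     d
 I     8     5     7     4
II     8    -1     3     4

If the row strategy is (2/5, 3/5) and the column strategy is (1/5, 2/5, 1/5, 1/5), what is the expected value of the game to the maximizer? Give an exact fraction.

Against (1/5, 2/5, 1/5, 1/5), each row's expected payoff is I: 29/5; II: 13/5.
Taking the (2/5, 3/5)-weighted average: (2/5)·(29/5) + (3/5)·(13/5) = 97/25.

97/25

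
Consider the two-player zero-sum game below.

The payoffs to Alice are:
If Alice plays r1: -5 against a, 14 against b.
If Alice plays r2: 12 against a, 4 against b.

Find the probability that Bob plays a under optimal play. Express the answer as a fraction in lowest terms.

Row minima are -5 and 4, so Alice's maximin is 4; column maxima are 12 and 14, so Bob's minimax is 12. These differ, so the equilibrium is in mixed strategies.
Let Bob play a with probability q. Alice is indifferent when −5q + 14(1−q) = 12q + 4(1−q), giving q = 10/27.

10/27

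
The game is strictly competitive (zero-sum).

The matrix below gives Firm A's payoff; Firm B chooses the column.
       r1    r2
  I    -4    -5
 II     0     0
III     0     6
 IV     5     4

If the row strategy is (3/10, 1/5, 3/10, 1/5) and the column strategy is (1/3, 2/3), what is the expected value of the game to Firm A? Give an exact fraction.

Against (1/3, 2/3), each row's expected payoff is I: -14/3; II: 0; III: 4; IV: 13/3.
Taking the (3/10, 1/5, 3/10, 1/5)-weighted average: (3/10)·(-14/3) + (1/5)·(0) + (3/10)·(4) + (1/5)·(13/3) = 2/3.

2/3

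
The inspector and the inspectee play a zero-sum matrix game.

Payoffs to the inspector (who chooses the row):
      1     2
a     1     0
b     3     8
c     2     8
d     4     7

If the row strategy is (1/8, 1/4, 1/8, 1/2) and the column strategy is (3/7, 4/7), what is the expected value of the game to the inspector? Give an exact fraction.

Against (3/7, 4/7), each row's expected payoff is a: 3/7; b: 41/7; c: 38/7; d: 40/7.
Taking the (1/8, 1/4, 1/8, 1/2)-weighted average: (1/8)·(3/7) + (1/4)·(41/7) + (1/8)·(38/7) + (1/2)·(40/7) = 283/56.

283/56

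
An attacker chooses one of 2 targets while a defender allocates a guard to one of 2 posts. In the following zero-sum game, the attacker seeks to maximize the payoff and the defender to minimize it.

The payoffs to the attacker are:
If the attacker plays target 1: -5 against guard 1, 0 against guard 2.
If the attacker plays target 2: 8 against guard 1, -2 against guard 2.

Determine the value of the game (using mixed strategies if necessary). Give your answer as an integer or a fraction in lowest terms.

-2/3

Row minima are -5 and -2, so the attacker's maximin is -2; column maxima are 8 and 0, so the defender's minimax is 0. These differ, so the equilibrium is in mixed strategies.
Let the attacker play target 1 with probability p. The defender is indifferent when −5p + 8(1−p) = −2(1−p), giving p = 2/3.
Let the defender play guard 1 with probability q. The attacker is indifferent when −5q = 8q − 2(1−q), giving q = 2/15.
The value is -5·(2/15) + (0)·(13/15) = -2/3.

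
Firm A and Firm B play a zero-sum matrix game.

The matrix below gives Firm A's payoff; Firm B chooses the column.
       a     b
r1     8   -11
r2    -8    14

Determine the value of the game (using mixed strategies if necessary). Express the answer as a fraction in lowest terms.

24/41

Row minima are -11 and -8, so Firm A's maximin is -8; column maxima are 8 and 14, so Firm B's minimax is 8. These differ, so the equilibrium is in mixed strategies.
Let Firm A play r1 with probability p. Firm B is indifferent when 8p − 8(1−p) = −11p + 14(1−p), giving p = 22/41.
Let Firm B play a with probability q. Firm A is indifferent when 8q − 11(1−q) = −8q + 14(1−q), giving q = 25/41.
The value is 8·(25/41) + (-11)·(16/41) = 24/41.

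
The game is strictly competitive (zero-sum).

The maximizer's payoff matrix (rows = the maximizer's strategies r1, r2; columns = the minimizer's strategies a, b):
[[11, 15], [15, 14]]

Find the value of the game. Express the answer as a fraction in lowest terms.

Row minima are 11 and 14, so the maximizer's maximin is 14; column maxima are 15 and 15, so the minimizer's minimax is 15. These differ, so the equilibrium is in mixed strategies.
Let the maximizer play r1 with probability p. The minimizer is indifferent when 11p + 15(1−p) = 15p + 14(1−p), giving p = 1/5.
Let the minimizer play a with probability q. The maximizer is indifferent when 11q + 15(1−q) = 15q + 14(1−q), giving q = 1/5.
The value is 11·(1/5) + (15)·(4/5) = 71/5.

71/5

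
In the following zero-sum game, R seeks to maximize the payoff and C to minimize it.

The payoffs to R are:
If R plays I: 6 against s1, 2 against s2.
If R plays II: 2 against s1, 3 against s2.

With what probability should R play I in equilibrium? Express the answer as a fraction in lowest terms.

1/5

Row minima are 2 and 2, so R's maximin is 2; column maxima are 6 and 3, so C's minimax is 3. These differ, so the equilibrium is in mixed strategies.
Let R play I with probability p. C is indifferent when 6p + 2(1−p) = 2p + 3(1−p), giving p = 1/5.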